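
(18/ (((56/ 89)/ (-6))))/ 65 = -2403/ 910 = -2.64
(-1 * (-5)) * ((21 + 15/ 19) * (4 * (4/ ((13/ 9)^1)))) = 298080/ 247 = 1206.80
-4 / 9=-0.44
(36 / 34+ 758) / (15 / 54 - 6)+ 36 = -169236 / 1751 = -96.65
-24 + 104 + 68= 148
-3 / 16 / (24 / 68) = -17 / 32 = -0.53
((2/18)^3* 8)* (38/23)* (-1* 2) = -608/16767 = -0.04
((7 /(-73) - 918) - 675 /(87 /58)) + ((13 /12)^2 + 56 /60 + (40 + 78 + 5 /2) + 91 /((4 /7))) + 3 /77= -4395981683 /4047120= -1086.20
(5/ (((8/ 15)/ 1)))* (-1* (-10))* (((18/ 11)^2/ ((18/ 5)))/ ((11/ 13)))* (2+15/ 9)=73125/ 242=302.17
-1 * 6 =-6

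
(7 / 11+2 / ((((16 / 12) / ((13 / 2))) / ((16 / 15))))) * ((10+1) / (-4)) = -607 / 20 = -30.35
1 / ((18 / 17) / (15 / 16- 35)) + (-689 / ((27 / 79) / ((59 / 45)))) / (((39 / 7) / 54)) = -110809759 / 4320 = -25650.41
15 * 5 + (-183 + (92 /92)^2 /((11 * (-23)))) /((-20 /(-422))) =-957955 /253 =-3786.38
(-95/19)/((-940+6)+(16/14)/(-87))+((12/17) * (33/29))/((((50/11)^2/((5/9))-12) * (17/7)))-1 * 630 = -190707446251434/302719113509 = -629.98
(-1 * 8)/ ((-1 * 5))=8/ 5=1.60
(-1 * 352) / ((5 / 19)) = -6688 / 5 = -1337.60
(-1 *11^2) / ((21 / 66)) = -2662 / 7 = -380.29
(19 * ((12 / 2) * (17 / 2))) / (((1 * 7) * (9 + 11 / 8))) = 7752 / 581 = 13.34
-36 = -36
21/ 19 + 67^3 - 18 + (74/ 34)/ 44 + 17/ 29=123952167783/ 412148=300746.74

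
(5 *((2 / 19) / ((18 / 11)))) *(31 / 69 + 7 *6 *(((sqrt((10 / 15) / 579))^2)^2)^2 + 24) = 93850056072243625 / 11934437803449471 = 7.86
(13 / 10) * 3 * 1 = 39 / 10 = 3.90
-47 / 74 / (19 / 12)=-282 / 703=-0.40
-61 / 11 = -5.55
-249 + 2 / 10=-248.80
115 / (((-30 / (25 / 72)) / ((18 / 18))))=-575 / 432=-1.33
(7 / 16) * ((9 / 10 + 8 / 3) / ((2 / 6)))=749 / 160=4.68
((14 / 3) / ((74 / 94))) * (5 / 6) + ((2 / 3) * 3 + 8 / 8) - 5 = 979 / 333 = 2.94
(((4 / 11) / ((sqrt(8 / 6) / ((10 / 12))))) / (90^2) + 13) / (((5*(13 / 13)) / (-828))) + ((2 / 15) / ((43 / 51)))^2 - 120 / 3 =-101361024 / 46225 - 23*sqrt(3) / 7425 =-2192.78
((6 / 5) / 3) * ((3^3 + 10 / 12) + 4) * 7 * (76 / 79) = 101612 / 1185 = 85.75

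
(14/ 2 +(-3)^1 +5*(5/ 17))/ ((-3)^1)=-31/ 17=-1.82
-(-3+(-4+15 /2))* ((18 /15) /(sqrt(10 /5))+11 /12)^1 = -11 /24 - 3* sqrt(2) /10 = -0.88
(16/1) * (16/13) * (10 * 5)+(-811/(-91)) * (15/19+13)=1107.51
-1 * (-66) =66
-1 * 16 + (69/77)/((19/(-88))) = -2680/133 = -20.15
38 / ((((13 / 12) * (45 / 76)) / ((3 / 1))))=11552 / 65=177.72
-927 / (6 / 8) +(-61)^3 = -228217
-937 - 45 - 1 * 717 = -1699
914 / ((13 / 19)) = 17366 / 13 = 1335.85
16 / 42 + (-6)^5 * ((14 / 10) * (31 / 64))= -5272.72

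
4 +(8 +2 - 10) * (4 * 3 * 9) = 4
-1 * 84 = -84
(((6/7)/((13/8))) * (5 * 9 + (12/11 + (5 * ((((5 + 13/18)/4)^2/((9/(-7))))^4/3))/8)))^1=25.02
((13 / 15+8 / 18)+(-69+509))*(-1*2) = -39718 / 45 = -882.62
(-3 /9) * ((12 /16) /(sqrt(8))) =-sqrt(2) /16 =-0.09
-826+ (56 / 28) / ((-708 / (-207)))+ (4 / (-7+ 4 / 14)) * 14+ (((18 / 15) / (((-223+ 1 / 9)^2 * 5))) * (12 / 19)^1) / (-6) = -37450889315867 / 44918301850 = -833.76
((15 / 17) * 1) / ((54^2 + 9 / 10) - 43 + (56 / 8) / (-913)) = 136950 / 446056829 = 0.00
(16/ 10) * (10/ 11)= 16/ 11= 1.45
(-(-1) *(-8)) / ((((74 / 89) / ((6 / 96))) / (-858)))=38181 / 74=515.96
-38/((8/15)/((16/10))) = -114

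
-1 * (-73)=73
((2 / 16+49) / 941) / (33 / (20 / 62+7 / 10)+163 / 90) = 5606145 / 3660004444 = 0.00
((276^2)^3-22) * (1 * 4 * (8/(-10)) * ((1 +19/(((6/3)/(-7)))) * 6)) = 2779502221120693152/5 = 555900444224138630.40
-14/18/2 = -7/18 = -0.39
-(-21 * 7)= 147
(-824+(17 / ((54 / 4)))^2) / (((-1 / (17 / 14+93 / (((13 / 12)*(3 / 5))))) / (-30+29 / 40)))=-921841642487 / 265356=-3473980.77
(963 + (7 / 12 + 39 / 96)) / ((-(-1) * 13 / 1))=92543 / 1248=74.15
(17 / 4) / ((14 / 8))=17 / 7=2.43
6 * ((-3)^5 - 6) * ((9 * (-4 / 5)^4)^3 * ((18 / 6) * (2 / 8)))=-13704376614912 / 244140625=-56133.13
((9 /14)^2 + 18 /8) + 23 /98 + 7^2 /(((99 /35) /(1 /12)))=252731 /58212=4.34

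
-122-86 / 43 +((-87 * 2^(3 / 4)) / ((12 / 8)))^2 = -124 +6728 * sqrt(2) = 9390.83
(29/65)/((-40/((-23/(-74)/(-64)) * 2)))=667/6156800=0.00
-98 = -98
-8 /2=-4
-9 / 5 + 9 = 36 / 5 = 7.20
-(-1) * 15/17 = 15/17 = 0.88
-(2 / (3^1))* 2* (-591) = 788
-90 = -90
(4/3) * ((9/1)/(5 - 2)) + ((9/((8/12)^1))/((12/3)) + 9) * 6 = 313/4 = 78.25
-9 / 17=-0.53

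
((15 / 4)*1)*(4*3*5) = 225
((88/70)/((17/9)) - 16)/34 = -4562/10115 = -0.45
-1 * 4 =-4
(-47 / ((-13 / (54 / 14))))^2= 1610361 / 8281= 194.46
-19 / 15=-1.27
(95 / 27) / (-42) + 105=118975 / 1134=104.92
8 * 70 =560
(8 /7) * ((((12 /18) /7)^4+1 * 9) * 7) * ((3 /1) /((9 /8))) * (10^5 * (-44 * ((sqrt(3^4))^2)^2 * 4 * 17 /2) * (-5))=2262397927680000000 /2401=942273189371095.38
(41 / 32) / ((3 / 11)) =451 / 96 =4.70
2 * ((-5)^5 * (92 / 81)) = -575000 / 81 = -7098.77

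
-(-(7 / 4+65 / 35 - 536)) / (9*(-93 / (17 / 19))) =84473 / 148428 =0.57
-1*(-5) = 5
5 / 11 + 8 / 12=37 / 33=1.12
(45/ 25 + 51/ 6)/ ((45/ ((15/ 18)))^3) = 103/ 1574640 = 0.00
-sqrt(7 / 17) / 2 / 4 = -sqrt(119) / 136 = -0.08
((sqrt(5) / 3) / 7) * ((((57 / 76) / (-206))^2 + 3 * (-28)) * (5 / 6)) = -95056625 * sqrt(5) / 28516992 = -7.45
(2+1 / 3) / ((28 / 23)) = 23 / 12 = 1.92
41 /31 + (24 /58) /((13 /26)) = 1933 /899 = 2.15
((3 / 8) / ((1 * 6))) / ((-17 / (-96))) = 0.35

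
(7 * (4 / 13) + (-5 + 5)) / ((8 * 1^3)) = 7 / 26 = 0.27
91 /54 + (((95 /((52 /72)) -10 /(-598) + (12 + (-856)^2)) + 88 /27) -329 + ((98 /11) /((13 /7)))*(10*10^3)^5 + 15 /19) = 539607600000000824007151121 /1124838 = 479720279720280452836.01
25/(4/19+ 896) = 475/17028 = 0.03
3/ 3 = 1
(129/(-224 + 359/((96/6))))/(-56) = 2/175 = 0.01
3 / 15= 1 / 5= 0.20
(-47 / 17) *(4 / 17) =-188 / 289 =-0.65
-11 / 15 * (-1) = 0.73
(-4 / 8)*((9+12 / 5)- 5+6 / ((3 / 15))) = -91 / 5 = -18.20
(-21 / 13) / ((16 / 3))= -63 / 208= -0.30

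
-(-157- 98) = 255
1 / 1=1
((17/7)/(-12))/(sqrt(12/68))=-17 * sqrt(51)/252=-0.48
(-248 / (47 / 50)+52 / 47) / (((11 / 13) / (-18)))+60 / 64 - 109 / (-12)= 138941413 / 24816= 5598.86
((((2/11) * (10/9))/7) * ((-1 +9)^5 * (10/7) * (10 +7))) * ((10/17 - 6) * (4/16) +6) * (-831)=-88690432.16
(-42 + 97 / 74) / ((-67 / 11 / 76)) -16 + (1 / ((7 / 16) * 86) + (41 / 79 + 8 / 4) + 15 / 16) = 467045629075 / 943170256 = 495.19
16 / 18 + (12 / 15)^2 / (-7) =1256 / 1575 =0.80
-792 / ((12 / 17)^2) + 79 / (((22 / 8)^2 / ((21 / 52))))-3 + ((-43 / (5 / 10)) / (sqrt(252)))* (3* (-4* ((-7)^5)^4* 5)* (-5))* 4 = -196060997188418059600* sqrt(7)-4996733 / 3146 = -518728640359888092373.79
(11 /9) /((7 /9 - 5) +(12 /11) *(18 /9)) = -121 /202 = -0.60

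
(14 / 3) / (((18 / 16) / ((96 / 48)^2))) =448 / 27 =16.59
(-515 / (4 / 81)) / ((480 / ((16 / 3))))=-115.88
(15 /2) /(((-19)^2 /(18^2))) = 2430 /361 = 6.73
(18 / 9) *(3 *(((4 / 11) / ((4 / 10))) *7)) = 420 / 11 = 38.18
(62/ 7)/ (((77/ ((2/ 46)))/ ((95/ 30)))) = 589/ 37191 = 0.02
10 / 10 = 1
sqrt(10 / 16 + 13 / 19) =sqrt(7562) / 76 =1.14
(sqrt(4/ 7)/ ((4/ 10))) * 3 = 5.67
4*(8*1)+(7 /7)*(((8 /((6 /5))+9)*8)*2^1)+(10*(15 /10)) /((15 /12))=884 /3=294.67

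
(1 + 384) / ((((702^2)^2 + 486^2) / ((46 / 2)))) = 8855 / 242856018612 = 0.00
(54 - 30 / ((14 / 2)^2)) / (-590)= -1308 / 14455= -0.09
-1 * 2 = -2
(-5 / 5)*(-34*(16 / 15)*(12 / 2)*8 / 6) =290.13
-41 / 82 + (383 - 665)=-565 / 2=-282.50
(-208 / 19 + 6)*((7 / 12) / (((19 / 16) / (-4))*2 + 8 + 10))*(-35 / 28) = 6580 / 31749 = 0.21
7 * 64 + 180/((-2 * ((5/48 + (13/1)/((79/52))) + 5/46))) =334811872/764869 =437.74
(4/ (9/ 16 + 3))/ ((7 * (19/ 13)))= 0.11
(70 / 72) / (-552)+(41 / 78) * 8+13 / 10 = 7108589 / 1291680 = 5.50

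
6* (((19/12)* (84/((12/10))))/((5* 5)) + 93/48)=1529/40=38.22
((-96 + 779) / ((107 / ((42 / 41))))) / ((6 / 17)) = 81277 / 4387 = 18.53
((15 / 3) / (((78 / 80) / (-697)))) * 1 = -139400 / 39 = -3574.36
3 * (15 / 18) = 5 / 2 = 2.50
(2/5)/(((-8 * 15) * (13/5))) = -1/780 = -0.00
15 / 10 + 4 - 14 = -17 / 2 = -8.50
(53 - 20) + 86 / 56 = 967 / 28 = 34.54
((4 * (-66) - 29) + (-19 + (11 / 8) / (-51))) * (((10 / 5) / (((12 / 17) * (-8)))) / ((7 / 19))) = 299.95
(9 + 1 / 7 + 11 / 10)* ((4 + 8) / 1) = 4302 / 35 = 122.91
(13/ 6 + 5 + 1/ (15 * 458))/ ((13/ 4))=32824/ 14885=2.21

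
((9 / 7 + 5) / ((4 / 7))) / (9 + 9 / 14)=154 / 135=1.14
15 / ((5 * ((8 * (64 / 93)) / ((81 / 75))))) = 7533 / 12800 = 0.59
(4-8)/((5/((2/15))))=-0.11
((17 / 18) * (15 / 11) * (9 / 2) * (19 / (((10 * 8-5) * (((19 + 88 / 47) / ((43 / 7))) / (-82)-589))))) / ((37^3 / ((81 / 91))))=-2167892343 / 49495448328576250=-0.00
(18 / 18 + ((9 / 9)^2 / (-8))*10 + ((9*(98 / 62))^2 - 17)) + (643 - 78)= 2883475 / 3844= 750.12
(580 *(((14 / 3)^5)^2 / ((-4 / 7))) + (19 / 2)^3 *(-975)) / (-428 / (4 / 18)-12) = 2349142690068845 / 915495696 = 2565978.96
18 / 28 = 9 / 14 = 0.64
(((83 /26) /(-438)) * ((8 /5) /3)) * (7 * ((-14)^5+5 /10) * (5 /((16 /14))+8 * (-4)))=-3541388473 /8760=-404268.09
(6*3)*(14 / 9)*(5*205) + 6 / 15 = 143502 / 5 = 28700.40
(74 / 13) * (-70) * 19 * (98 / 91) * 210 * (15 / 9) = -482258000 / 169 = -2853597.63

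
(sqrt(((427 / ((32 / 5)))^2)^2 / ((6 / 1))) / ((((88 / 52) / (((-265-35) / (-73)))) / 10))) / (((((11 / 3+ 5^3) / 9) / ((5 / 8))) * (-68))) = -999960609375 * sqrt(6) / 86331981824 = -28.37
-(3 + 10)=-13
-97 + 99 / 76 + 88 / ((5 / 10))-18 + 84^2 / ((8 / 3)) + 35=208491 / 76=2743.30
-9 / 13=-0.69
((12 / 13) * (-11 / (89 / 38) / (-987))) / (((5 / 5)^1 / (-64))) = -107008 / 380653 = -0.28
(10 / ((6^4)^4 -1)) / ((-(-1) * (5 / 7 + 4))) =2 / 2659903627029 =0.00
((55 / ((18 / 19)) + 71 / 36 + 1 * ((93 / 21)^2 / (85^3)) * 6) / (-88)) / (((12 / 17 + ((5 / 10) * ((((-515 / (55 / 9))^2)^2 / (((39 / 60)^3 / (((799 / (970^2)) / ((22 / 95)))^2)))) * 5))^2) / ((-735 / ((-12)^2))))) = 701879462863807334021216265765481600853429639 / 7683868542263767653048528752127973703508665585443200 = 0.00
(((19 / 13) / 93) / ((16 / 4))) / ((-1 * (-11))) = 0.00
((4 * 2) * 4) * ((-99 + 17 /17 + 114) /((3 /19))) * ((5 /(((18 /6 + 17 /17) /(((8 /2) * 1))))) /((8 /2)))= 12160 /3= 4053.33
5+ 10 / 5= 7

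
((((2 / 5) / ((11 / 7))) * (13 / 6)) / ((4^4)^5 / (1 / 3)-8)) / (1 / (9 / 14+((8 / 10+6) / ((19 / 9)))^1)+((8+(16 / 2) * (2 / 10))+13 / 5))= 155883 / 11615523410285831080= 0.00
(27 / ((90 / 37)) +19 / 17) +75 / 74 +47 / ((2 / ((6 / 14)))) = 1026013 / 44030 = 23.30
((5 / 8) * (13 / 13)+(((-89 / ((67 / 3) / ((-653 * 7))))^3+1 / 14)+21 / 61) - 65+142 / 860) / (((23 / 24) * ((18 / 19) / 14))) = 8455827527220181424205667 / 90723655135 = 93204220163281.69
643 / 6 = 107.17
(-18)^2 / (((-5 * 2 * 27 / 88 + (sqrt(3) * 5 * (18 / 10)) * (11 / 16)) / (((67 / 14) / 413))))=4245120 / 38857931 + 8560992 * sqrt(3) / 38857931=0.49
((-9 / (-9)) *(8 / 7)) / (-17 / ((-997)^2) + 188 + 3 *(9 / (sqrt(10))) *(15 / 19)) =71527717810688080 / 11751182392436827221 - 1351657724366808 *sqrt(10) / 19585303987394712035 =0.01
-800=-800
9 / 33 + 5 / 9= 82 / 99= 0.83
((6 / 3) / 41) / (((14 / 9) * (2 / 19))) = 171 / 574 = 0.30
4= 4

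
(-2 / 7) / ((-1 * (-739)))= -2 / 5173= -0.00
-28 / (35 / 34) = -136 / 5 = -27.20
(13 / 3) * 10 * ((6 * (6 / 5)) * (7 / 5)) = 2184 / 5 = 436.80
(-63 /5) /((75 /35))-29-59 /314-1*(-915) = 6907467 /7850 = 879.93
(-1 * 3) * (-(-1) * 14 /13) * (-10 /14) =2.31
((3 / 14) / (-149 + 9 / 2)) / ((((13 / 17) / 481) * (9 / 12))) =-148 / 119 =-1.24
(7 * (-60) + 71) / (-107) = 349 / 107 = 3.26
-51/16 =-3.19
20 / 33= 0.61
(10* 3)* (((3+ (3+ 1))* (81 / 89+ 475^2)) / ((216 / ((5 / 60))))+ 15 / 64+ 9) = 1426952015 / 76896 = 18556.91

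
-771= -771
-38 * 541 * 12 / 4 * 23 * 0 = 0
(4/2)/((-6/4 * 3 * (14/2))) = -0.06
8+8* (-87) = -688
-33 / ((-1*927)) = 0.04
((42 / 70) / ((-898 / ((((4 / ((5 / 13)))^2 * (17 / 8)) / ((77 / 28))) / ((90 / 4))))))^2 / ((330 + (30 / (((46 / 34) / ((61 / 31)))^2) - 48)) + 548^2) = 0.00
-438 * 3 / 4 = -657 / 2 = -328.50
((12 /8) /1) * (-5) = -15 /2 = -7.50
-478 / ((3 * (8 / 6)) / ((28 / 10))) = -1673 / 5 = -334.60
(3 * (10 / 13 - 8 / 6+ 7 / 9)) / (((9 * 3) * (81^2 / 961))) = 24025 / 6908733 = 0.00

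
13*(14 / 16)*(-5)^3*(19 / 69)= -391.53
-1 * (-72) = 72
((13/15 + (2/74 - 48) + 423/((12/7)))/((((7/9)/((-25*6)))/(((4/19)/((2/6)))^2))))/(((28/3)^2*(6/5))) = -2692494675/18325804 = -146.92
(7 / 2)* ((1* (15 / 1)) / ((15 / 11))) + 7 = 91 / 2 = 45.50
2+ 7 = 9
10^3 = 1000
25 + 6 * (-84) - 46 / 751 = -359775 / 751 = -479.06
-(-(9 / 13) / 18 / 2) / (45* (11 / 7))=7 / 25740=0.00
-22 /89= -0.25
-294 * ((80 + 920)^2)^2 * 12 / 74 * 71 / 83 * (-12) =1502928000000000000 / 3071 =489393682839465.97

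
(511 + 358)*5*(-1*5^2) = -108625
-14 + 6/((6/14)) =0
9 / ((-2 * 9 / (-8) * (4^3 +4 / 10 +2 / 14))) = 140 / 2259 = 0.06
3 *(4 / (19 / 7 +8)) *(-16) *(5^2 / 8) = -56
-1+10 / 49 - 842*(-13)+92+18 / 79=42725899 / 3871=11037.43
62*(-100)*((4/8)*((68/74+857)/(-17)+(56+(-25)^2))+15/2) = -1258727100/629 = -2001155.96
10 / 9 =1.11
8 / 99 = 0.08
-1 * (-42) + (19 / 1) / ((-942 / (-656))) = 26014 / 471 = 55.23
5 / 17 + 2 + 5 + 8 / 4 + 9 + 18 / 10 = 1708 / 85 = 20.09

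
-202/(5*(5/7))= -1414/25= -56.56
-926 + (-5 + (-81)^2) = 5630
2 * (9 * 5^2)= 450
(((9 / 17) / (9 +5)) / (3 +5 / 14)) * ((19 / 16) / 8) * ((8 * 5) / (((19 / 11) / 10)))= 2475 / 6392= 0.39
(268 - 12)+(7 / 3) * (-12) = 228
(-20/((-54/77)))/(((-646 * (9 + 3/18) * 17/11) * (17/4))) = -616/840123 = -0.00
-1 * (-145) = 145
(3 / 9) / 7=0.05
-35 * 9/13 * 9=-2835/13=-218.08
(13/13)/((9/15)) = 5/3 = 1.67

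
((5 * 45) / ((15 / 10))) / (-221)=-150 / 221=-0.68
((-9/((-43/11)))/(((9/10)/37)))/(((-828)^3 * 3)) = -2035/36614299104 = -0.00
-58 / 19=-3.05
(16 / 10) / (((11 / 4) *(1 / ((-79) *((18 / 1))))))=-45504 / 55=-827.35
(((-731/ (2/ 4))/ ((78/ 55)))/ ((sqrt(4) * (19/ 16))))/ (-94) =160820/ 34827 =4.62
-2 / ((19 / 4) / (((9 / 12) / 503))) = -6 / 9557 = -0.00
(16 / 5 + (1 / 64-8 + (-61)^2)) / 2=1189189 / 640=1858.11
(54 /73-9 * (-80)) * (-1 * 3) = -2162.22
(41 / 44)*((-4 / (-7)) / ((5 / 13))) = 533 / 385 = 1.38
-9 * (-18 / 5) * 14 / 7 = 324 / 5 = 64.80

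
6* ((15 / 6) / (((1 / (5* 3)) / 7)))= 1575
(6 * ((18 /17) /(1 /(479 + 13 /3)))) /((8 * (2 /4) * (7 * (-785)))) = -2610 /18683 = -0.14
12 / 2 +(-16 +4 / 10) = -48 / 5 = -9.60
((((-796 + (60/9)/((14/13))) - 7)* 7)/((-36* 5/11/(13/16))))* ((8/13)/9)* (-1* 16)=-368126/1215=-302.98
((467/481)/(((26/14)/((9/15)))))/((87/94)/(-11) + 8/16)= 5070219/6721975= 0.75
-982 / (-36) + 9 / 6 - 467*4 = -16553 / 9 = -1839.22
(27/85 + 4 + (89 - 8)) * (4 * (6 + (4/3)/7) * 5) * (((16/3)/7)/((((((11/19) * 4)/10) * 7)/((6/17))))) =116979200/66759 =1752.26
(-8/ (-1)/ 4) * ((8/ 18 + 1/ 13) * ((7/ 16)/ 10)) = 427/ 9360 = 0.05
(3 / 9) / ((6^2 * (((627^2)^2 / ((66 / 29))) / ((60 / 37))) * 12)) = 5 / 271362421010934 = 0.00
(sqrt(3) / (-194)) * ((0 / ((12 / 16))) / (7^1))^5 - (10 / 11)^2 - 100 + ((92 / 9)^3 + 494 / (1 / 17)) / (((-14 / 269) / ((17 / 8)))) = -1909726535995 / 4939704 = -386607.48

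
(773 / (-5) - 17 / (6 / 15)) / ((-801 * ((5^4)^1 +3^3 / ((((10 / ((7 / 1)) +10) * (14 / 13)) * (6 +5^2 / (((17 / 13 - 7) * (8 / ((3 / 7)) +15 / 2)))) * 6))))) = 79141344 / 201035563039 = 0.00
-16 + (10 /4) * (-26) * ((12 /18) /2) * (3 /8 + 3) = -89.12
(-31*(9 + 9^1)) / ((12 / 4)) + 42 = -144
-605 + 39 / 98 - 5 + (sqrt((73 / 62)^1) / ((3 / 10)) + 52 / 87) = -5192371 / 8526 + 5 * sqrt(4526) / 93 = -605.39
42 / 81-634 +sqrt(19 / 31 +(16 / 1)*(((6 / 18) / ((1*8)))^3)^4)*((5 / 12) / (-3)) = -17104 / 27-5*sqrt(1344405289989833665) / 53317730304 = -633.59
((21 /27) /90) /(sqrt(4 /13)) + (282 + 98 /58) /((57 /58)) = 7 * sqrt(13) /1620 + 866 /3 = 288.68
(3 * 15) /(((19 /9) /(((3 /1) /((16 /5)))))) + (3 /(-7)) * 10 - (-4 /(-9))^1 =15.25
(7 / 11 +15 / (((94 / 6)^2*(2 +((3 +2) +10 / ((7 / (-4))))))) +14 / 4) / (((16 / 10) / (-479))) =-486972955 / 388784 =-1252.55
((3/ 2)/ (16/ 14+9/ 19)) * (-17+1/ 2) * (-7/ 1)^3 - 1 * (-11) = 4525741/ 860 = 5262.49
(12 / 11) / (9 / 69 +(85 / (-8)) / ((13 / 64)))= -0.02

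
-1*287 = -287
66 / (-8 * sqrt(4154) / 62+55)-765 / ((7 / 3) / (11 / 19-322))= 264 * sqrt(4154) / 91631+1284275203005 / 12186923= 105381.60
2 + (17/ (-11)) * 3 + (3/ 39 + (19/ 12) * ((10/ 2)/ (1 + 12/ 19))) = 2.29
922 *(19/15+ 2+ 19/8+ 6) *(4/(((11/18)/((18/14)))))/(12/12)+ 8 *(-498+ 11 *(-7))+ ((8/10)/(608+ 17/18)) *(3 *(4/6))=32888898026/383635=85729.66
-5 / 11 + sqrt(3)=1.28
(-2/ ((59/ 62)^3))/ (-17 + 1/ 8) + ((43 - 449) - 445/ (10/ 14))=-28526410537/ 27726165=-1028.86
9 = 9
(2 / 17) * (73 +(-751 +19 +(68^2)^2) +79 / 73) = 3121584840 / 1241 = 2515378.60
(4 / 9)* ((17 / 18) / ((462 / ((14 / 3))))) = 34 / 8019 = 0.00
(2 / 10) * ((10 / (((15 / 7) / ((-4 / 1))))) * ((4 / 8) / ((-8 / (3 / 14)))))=1 / 20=0.05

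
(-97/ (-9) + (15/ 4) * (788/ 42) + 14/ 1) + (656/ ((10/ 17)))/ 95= 6396401/ 59850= 106.87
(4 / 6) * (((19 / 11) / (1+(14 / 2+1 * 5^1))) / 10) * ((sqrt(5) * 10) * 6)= 76 * sqrt(5) / 143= 1.19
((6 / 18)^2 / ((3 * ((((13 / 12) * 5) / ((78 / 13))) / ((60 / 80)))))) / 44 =1 / 1430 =0.00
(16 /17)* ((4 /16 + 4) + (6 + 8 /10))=52 /5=10.40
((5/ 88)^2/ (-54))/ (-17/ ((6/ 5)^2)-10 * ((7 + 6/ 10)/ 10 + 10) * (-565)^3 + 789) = -25/ 8115527174482464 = -0.00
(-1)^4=1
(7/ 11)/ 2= 7/ 22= 0.32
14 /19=0.74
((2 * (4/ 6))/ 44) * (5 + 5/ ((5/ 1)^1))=2/ 11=0.18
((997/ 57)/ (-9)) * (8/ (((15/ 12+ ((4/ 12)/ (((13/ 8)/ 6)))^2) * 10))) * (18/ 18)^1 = -2695888/ 4793985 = -0.56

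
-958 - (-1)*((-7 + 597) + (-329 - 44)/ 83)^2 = 2355068747/ 6889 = 341859.30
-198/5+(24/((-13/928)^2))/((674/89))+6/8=18350637759/1139060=16110.33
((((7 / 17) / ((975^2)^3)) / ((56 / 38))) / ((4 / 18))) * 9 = 19 / 1442386283203125000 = 0.00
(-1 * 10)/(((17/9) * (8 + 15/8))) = -0.54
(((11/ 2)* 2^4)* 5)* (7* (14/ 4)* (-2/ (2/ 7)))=-75460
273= 273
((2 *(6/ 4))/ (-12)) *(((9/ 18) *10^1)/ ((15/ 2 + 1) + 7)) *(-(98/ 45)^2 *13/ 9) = 62426/ 112995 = 0.55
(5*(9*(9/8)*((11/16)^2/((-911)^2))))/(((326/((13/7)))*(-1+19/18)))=5733585/1939332835328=0.00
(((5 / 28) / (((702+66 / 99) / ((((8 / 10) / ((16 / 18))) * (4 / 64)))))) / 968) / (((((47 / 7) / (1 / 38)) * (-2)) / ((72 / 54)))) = -9 / 233242341376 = -0.00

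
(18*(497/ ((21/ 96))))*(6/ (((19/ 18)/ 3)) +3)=15581376/ 19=820072.42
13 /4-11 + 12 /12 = -27 /4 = -6.75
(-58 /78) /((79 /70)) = -2030 /3081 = -0.66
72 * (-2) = -144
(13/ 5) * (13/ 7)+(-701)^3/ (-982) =12056689493/ 34370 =350791.08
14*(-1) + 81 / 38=-11.87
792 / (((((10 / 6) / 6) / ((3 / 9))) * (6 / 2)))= 1584 / 5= 316.80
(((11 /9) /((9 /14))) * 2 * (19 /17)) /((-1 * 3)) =-1.42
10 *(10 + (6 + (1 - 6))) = 110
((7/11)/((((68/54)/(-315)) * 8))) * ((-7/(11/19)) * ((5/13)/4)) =39590775/1711424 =23.13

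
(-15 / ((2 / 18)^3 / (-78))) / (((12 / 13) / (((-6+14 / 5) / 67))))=-2956824 / 67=-44131.70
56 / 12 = 14 / 3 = 4.67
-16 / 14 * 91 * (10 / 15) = -208 / 3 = -69.33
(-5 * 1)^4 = 625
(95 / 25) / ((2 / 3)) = 5.70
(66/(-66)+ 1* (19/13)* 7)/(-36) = -10/39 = -0.26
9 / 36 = 1 / 4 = 0.25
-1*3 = -3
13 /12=1.08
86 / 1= 86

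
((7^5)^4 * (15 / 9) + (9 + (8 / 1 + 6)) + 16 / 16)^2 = 159170144022725757093967612761245929 / 9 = 17685571558080639677107510000000000.00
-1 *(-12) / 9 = 4 / 3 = 1.33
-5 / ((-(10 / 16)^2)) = 12.80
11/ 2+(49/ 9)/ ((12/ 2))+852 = 23177/ 27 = 858.41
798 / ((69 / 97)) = 25802 / 23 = 1121.83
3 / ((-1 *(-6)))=1 / 2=0.50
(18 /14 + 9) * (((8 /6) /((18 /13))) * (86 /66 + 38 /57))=13520 /693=19.51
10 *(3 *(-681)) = -20430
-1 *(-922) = 922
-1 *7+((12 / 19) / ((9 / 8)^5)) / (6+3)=-23429479 / 3365793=-6.96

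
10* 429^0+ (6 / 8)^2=169 / 16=10.56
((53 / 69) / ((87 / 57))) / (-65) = -1007 / 130065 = -0.01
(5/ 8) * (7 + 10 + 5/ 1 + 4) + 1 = 69/ 4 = 17.25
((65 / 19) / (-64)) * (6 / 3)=-65 / 608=-0.11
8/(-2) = -4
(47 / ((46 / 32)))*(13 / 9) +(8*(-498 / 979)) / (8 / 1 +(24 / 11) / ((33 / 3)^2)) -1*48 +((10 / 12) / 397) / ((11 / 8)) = -2983994627 / 2333143989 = -1.28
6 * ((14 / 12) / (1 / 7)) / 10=49 / 10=4.90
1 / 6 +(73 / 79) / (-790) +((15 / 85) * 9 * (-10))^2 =6829010977 / 27054735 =252.41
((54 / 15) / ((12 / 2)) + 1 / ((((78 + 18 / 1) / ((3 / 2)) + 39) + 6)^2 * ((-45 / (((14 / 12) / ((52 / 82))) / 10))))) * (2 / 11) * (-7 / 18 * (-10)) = 318453821 / 750641580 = 0.42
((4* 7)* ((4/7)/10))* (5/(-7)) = -8/7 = -1.14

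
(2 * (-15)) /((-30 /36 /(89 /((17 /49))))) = 156996 /17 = 9235.06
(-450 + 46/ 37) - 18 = -17270/ 37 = -466.76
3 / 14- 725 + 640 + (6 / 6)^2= -1173 / 14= -83.79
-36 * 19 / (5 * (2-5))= 228 / 5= 45.60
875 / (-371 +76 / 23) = -20125 / 8457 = -2.38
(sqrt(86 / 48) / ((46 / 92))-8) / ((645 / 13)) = -104 / 645+13*sqrt(258) / 3870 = -0.11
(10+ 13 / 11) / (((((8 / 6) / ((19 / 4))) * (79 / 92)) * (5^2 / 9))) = 1451277 / 86900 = 16.70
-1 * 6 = -6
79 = 79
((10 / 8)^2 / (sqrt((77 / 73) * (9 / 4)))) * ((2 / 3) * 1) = 25 * sqrt(5621) / 2772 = 0.68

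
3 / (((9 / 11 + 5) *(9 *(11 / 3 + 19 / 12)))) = 0.01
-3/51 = -1/17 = -0.06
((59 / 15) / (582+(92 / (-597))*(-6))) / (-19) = -11741 / 33060570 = -0.00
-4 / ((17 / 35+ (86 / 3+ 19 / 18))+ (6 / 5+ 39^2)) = -2520 / 978017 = -0.00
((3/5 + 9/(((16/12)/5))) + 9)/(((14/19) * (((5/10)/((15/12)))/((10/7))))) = 82365/392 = 210.11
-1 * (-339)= 339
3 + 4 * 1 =7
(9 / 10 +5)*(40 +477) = 30503 / 10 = 3050.30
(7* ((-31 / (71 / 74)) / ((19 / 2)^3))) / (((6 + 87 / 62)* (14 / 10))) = -5689120 / 223527951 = -0.03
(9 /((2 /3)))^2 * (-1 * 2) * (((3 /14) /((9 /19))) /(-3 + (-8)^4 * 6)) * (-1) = 1539 /229348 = 0.01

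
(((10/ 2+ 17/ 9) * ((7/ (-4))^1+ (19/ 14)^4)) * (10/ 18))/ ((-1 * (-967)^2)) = -3259805/ 484952116824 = -0.00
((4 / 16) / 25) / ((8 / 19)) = 19 / 800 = 0.02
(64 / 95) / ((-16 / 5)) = -4 / 19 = -0.21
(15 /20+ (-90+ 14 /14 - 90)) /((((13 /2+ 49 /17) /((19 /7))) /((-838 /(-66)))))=-96495281 /147378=-654.75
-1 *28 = -28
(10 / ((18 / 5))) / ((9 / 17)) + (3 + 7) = 1235 / 81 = 15.25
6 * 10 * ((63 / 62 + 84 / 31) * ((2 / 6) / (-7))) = -330 / 31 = -10.65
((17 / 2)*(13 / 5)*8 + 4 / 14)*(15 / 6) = 3099 / 7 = 442.71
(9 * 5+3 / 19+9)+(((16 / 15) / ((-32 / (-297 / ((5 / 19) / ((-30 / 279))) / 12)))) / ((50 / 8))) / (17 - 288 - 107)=54.16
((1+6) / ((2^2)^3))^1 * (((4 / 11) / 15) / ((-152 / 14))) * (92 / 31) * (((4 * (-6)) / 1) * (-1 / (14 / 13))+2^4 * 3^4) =-0.96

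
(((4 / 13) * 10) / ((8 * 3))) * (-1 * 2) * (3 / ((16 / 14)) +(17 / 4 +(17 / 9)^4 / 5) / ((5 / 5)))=-2472443 / 1023516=-2.42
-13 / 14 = -0.93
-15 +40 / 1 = 25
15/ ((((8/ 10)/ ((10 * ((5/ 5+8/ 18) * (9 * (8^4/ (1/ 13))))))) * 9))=43264000/ 3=14421333.33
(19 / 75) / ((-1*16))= -19 / 1200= -0.02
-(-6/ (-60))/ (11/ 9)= -9/ 110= -0.08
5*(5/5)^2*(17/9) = 9.44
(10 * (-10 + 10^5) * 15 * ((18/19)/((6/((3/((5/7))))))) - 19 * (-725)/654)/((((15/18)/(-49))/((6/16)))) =-3633660693075/16568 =-219318004.17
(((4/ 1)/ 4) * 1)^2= 1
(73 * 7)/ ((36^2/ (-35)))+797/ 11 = 836177/ 14256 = 58.65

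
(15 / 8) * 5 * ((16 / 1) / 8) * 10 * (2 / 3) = 125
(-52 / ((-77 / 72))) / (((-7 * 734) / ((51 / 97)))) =-95472 / 19187861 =-0.00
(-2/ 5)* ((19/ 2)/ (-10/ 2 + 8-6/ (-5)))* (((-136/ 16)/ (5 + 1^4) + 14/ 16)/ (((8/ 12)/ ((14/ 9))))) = 247/ 216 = 1.14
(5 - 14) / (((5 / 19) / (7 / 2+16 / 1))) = -6669 / 10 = -666.90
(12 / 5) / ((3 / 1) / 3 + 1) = 6 / 5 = 1.20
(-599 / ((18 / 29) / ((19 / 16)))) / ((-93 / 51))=5610833 / 8928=628.45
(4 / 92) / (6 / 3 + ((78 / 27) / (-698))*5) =3141 / 142991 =0.02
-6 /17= -0.35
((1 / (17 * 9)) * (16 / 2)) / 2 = 4 / 153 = 0.03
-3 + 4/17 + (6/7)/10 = -1594/595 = -2.68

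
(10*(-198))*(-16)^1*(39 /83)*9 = 11119680 /83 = 133972.05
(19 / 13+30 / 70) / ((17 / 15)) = 2580 / 1547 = 1.67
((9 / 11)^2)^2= 6561 / 14641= 0.45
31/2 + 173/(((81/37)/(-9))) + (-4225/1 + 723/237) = -6992929/1422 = -4917.67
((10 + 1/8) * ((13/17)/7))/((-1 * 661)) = -1053/629272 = -0.00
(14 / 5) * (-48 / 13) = -672 / 65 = -10.34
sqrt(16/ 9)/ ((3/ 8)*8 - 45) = -2/ 63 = -0.03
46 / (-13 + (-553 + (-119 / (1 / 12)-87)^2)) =46 / 2294659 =0.00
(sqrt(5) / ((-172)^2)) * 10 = 5 * sqrt(5) / 14792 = 0.00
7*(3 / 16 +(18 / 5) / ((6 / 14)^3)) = 77147 / 240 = 321.45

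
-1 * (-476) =476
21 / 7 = 3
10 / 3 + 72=226 / 3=75.33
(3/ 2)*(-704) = -1056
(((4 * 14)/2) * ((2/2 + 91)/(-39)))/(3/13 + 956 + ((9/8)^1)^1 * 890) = -10304/305367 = -0.03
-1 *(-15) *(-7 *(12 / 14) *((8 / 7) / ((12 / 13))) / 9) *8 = -2080 / 21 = -99.05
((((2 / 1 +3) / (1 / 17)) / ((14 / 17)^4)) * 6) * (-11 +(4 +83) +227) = 335966.79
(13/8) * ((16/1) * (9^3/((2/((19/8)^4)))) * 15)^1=18525781755/4096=4522895.94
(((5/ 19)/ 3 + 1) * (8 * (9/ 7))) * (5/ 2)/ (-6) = -620/ 133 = -4.66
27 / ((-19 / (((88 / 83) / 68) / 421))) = -594 / 11286589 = -0.00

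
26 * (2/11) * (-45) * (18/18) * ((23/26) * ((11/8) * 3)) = -3105/4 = -776.25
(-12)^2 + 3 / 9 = 433 / 3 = 144.33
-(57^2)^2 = -10556001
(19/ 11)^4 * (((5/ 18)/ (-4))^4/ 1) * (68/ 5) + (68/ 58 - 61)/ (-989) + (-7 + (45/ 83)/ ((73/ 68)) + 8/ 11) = -97509024609407831209/ 17093696038140496896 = -5.70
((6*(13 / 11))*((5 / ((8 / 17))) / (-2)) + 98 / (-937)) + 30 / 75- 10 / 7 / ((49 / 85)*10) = -5320324969 / 141412040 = -37.62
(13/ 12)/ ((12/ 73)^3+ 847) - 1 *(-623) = 2463340530673/ 3953989524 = 623.00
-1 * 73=-73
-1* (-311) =311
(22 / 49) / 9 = 22 / 441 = 0.05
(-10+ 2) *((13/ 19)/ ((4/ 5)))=-130/ 19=-6.84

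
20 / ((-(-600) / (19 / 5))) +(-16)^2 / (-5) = -7661 / 150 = -51.07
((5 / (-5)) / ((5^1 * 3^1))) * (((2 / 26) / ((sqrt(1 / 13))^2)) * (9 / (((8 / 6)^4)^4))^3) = -19383245667680019896796723 / 396140812571321687967719751680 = -0.00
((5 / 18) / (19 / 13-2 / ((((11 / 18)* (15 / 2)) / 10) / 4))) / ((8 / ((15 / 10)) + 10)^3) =-2145 / 445214864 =-0.00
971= 971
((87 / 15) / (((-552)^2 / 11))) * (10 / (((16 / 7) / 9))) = 2233 / 270848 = 0.01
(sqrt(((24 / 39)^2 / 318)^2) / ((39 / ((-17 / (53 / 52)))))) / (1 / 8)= -17408 / 4272489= -0.00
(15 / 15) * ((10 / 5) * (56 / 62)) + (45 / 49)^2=197231 / 74431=2.65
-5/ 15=-1/ 3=-0.33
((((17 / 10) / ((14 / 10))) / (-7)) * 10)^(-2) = 2401 / 7225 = 0.33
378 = 378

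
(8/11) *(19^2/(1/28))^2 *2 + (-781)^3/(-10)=21587641191/110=196251283.55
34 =34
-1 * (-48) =48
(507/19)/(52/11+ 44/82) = 228657/45106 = 5.07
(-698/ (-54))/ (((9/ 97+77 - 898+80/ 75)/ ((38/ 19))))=-0.03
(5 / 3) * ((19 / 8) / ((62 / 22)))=1045 / 744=1.40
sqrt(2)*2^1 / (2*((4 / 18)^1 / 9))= 81*sqrt(2) / 2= 57.28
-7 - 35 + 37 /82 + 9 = -2669 /82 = -32.55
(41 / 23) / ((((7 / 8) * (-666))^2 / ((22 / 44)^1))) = 328 / 124971903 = 0.00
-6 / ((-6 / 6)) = 6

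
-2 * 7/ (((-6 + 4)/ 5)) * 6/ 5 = 42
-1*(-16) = 16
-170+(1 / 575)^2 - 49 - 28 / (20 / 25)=-83978749 / 330625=-254.00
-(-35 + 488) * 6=-2718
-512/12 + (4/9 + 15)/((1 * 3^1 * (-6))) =-7051/162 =-43.52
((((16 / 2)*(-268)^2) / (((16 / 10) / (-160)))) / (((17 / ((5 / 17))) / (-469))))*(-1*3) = -404225472000 / 289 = -1398704055.36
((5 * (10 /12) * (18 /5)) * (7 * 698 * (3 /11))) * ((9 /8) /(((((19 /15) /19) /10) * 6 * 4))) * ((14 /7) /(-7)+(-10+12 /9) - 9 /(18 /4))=-135455625 /88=-1539268.47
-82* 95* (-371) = 2890090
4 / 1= 4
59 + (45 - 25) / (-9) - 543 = -4376 / 9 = -486.22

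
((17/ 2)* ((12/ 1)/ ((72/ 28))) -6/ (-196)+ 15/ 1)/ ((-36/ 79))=-1270399/ 10584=-120.03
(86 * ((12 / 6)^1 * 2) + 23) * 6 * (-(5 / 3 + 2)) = -8074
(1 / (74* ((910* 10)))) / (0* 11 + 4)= 1 / 2693600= 0.00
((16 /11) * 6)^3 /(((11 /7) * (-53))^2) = 43352064 /452392259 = 0.10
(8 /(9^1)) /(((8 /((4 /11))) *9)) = 4 /891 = 0.00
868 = 868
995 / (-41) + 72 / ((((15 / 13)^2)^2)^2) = -15782120387 / 11675390625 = -1.35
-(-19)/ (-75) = -19/ 75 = -0.25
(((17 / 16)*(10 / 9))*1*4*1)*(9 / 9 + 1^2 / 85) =43 / 9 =4.78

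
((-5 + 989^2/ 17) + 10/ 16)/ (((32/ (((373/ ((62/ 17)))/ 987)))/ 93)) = 2918491129/ 168448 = 17325.77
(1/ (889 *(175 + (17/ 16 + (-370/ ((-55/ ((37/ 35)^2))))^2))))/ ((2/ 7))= 1452605000/ 85814538276727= 0.00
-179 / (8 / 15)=-335.62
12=12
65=65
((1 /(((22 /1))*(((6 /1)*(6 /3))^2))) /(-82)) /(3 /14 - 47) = 7 /85076640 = 0.00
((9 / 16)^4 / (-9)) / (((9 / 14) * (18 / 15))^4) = -1500625 / 47775744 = -0.03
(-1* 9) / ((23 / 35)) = -315 / 23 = -13.70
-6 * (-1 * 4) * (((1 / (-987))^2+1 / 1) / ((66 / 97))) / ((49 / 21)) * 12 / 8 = 188988980 / 8334557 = 22.68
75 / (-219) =-25 / 73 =-0.34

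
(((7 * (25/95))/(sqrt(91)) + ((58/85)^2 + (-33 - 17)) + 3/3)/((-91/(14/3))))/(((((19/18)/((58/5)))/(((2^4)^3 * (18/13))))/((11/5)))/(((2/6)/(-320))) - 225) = -1030909676544/93196938014375 + 2939904 * sqrt(91)/637221970645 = -0.01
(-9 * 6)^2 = 2916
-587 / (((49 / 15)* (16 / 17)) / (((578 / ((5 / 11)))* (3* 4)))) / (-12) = 95169723 / 392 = 242779.91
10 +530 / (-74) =105 / 37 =2.84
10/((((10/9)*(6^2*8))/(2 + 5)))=7/32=0.22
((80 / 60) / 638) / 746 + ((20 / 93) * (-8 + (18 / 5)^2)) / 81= 1904197 / 144569205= 0.01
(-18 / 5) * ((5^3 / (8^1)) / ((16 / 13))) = -2925 / 64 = -45.70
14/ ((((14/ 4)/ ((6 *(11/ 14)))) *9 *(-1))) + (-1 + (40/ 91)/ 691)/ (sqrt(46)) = -44/ 21 - 62841 *sqrt(46)/ 2892526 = -2.24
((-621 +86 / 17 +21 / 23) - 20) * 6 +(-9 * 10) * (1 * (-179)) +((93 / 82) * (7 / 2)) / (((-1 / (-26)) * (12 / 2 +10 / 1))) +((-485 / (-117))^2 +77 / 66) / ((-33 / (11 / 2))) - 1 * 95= 257191158616699 / 21067042464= 12208.22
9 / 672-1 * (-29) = 6499 / 224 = 29.01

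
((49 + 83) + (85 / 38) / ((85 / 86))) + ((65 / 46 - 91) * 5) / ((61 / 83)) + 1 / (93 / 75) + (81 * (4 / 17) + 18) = -12288180063 / 28096478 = -437.36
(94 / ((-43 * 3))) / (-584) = 47 / 37668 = 0.00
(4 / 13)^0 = 1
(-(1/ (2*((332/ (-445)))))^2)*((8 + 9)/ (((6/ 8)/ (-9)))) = 10099275/ 110224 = 91.63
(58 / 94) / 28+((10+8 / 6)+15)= 104051 / 3948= 26.36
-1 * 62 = -62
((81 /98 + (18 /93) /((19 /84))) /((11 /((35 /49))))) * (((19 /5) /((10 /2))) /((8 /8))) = 97101 /1169630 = 0.08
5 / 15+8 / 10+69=70.13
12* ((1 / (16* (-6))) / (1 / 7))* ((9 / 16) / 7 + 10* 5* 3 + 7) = -137.45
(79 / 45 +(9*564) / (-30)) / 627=-137 / 513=-0.27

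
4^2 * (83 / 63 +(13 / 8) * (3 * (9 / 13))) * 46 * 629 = 2172346.35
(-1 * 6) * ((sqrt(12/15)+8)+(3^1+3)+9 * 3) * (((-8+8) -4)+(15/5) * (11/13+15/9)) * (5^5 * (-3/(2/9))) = 4657500 * sqrt(5)/13+477393750/13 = 37523710.51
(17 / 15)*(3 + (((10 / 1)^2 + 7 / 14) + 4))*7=5117 / 6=852.83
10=10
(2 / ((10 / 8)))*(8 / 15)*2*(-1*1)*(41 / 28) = -1312 / 525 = -2.50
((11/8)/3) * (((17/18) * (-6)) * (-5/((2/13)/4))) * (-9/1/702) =-935/216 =-4.33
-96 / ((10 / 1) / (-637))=30576 / 5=6115.20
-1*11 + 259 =248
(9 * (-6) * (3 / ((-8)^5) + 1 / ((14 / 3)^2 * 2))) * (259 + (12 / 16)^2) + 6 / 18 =-12338496725 / 38535168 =-320.19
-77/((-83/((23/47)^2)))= 40733/183347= 0.22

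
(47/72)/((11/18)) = 47/44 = 1.07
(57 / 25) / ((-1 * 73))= -57 / 1825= -0.03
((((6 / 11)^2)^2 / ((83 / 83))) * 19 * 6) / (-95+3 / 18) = -886464 / 8330729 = -0.11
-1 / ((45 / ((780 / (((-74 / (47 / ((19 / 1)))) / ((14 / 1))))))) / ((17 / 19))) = 290836 / 40071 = 7.26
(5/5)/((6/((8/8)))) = 1/6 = 0.17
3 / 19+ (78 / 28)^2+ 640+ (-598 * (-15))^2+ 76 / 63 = 2696749280455 / 33516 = 80461549.12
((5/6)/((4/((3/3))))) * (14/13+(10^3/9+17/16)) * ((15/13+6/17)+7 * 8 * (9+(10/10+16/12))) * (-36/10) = -89420104915/1654848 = -54035.24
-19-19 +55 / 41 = -1503 / 41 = -36.66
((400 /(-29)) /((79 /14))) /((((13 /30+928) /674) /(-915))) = 14801040000 /9115889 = 1623.65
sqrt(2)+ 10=11.41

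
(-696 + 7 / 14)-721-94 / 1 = -3021 / 2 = -1510.50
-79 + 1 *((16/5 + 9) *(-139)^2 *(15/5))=3535348/5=707069.60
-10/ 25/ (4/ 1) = -1/ 10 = -0.10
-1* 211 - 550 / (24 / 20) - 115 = -2353 / 3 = -784.33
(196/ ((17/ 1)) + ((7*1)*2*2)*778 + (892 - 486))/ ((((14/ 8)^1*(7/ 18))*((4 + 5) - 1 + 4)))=323508/ 119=2718.55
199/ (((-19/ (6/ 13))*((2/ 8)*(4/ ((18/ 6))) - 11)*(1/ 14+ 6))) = 12537/ 167960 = 0.07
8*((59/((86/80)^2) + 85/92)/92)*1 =8841965/1956242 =4.52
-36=-36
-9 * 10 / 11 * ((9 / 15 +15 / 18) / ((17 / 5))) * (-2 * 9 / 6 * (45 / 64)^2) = 3918375 / 765952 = 5.12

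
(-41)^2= 1681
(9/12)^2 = 9/16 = 0.56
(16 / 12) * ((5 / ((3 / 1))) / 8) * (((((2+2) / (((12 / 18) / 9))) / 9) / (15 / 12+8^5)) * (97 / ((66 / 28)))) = 27160 / 12976623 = 0.00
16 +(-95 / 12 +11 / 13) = 1393 / 156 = 8.93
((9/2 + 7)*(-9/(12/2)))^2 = 4761/16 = 297.56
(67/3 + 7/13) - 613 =-23015/39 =-590.13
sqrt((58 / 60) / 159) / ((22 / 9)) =3 * sqrt(15370) / 11660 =0.03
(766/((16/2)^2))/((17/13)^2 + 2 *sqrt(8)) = -18706103/26573792 + 10938863 *sqrt(2)/6643448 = 1.62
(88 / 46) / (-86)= -22 / 989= -0.02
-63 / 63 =-1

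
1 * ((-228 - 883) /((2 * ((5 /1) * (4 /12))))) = -3333 /10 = -333.30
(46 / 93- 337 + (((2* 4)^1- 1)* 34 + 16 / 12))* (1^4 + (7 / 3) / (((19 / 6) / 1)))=-99407 / 589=-168.77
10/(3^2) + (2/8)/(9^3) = 3241/2916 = 1.11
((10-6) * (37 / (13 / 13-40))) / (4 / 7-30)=518 / 4017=0.13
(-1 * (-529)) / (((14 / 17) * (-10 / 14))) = -8993 / 10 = -899.30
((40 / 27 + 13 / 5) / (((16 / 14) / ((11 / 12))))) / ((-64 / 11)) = -466697 / 829440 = -0.56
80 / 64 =5 / 4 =1.25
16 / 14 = 8 / 7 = 1.14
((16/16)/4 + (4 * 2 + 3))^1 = 45/4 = 11.25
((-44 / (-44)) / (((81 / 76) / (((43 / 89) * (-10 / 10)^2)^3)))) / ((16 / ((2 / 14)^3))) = 1510633 / 78344614908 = 0.00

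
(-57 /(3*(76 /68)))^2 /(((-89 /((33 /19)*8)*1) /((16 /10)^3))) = -39063552 /211375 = -184.81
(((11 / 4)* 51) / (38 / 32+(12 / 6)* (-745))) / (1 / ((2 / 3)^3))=-0.03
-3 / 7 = -0.43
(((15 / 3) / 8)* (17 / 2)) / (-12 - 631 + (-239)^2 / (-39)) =-3315 / 1315168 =-0.00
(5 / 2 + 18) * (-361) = -14801 / 2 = -7400.50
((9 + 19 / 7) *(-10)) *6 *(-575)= 2829000 / 7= 404142.86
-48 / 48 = -1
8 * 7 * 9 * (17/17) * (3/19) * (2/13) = 3024/247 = 12.24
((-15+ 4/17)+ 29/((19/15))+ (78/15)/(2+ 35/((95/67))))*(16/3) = 8389504/188955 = 44.40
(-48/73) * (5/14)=-120/511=-0.23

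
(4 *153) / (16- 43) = -68 / 3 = -22.67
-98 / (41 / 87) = -207.95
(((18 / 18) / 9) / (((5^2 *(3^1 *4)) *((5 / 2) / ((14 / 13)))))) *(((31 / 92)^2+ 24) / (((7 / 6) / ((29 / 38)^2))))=171645577 / 89373492000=0.00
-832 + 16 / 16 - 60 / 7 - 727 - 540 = -14746 / 7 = -2106.57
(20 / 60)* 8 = 8 / 3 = 2.67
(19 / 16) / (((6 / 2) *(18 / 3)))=19 / 288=0.07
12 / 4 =3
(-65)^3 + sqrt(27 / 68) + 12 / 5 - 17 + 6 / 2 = -1373183 / 5 + 3* sqrt(51) / 34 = -274635.97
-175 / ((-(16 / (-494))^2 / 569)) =6074971175 / 64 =94921424.61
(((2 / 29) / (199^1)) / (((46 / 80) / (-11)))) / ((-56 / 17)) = 1870 / 929131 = 0.00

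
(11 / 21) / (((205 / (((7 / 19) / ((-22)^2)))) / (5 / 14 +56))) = 263 / 2399320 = 0.00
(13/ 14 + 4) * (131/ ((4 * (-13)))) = -9039/ 728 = -12.42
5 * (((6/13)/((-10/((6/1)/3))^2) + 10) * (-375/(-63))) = 81400/273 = 298.17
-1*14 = -14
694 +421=1115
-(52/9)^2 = -2704/81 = -33.38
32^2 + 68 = 1092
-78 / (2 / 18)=-702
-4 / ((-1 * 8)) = 1 / 2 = 0.50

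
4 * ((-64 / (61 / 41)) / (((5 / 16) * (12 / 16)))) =-671744 / 915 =-734.15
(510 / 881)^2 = 260100 / 776161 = 0.34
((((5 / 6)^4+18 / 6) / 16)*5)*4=22565 / 5184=4.35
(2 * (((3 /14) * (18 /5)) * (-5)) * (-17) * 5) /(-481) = -1.36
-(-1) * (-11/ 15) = -11/ 15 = -0.73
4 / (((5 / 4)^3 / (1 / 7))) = 256 / 875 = 0.29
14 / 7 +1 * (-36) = -34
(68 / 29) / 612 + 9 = 2350 / 261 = 9.00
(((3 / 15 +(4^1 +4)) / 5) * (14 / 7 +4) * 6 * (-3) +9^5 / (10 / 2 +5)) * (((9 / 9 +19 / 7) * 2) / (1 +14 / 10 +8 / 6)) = 11169171 / 980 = 11397.11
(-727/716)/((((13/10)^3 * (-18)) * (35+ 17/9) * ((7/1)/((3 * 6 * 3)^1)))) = 0.01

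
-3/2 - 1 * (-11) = 19/2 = 9.50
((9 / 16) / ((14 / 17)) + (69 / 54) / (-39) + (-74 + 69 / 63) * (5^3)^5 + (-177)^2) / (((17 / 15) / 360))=-4373217711855939425 / 6188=-706725551366506.05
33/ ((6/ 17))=187/ 2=93.50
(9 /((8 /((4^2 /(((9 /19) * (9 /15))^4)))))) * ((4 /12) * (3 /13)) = 162901250 /767637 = 212.21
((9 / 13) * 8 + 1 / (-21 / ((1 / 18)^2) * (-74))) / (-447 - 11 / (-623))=-645280705 / 52077454416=-0.01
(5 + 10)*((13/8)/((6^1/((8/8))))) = 65/16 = 4.06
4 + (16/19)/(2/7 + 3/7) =492/95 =5.18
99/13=7.62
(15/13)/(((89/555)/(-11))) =-91575/1157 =-79.15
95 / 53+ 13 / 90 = 9239 / 4770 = 1.94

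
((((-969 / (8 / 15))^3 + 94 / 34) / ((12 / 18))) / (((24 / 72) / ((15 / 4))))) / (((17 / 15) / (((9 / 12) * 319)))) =-21365507480145.74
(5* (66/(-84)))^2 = 3025/196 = 15.43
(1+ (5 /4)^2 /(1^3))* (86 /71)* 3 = 5289 /568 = 9.31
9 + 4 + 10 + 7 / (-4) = 85 / 4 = 21.25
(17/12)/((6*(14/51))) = 289/336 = 0.86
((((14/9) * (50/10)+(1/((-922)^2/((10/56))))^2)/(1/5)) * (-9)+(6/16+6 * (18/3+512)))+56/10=7829677278319816167/2832759803659520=2763.97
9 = 9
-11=-11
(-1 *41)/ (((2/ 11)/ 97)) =-43747/ 2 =-21873.50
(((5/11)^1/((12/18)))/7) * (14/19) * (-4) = -60/209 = -0.29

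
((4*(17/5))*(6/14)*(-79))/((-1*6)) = 2686/35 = 76.74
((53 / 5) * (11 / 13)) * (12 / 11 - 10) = -5194 / 65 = -79.91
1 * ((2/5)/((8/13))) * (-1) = -13/20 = -0.65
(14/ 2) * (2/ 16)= 7/ 8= 0.88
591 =591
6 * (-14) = -84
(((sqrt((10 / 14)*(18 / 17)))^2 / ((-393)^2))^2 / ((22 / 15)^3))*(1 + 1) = 84375 / 5550820210485011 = 0.00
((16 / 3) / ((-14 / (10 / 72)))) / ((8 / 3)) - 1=-1.02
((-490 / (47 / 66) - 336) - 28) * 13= -642824 / 47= -13677.11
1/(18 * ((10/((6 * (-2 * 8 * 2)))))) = -16/15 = -1.07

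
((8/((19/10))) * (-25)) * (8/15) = -3200/57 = -56.14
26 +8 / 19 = 502 / 19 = 26.42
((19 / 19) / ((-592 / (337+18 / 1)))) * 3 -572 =-339689 / 592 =-573.80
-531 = -531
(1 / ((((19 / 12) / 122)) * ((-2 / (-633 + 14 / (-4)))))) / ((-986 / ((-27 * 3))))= 993141 / 493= 2014.48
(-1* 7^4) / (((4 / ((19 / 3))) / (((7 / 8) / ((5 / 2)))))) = -1330.55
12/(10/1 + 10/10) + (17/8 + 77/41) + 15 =72499/3608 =20.09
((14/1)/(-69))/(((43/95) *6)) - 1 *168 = -1496033/8901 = -168.07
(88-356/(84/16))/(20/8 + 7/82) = 164/21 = 7.81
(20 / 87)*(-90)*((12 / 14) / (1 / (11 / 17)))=-39600 / 3451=-11.47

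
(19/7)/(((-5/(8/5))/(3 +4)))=-152/25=-6.08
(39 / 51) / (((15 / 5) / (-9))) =-39 / 17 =-2.29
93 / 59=1.58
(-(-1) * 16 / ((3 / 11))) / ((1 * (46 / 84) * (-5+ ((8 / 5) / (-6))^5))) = -267300000 / 12478811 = -21.42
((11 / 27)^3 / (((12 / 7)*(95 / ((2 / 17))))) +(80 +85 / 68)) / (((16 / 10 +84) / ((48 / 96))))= 30993362509 / 65305359648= 0.47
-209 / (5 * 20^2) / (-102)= 209 / 204000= 0.00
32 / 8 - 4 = 0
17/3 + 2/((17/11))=355/51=6.96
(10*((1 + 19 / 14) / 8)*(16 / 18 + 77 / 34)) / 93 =53075 / 531216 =0.10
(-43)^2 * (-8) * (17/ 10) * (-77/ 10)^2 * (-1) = 1490930.06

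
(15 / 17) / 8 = 15 / 136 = 0.11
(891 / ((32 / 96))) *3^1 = 8019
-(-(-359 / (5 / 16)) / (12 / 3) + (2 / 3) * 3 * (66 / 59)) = -85384 / 295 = -289.44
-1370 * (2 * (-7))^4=-52629920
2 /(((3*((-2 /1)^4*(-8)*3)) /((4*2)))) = -1 /72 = -0.01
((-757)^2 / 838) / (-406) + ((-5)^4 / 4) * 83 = 12967.07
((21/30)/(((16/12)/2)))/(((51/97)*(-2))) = -679/680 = -1.00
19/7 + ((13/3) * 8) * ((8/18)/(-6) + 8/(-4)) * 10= -406141/567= -716.30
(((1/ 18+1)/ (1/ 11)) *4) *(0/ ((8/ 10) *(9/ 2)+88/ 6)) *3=0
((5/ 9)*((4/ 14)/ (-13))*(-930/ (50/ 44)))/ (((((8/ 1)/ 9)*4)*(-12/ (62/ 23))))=-10571/ 16744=-0.63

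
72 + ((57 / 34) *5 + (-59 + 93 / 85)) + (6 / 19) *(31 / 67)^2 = 22.54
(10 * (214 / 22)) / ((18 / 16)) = 8560 / 99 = 86.46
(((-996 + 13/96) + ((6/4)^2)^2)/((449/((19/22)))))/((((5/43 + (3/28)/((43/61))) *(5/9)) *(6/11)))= -28630217/1221280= -23.44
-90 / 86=-1.05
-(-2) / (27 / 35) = 70 / 27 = 2.59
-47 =-47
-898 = -898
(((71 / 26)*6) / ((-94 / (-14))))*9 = 13419 / 611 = 21.96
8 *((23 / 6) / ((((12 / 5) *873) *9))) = 115 / 70713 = 0.00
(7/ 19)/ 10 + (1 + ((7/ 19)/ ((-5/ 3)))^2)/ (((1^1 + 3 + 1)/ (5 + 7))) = 230509/ 90250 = 2.55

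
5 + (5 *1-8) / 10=47 / 10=4.70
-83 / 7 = -11.86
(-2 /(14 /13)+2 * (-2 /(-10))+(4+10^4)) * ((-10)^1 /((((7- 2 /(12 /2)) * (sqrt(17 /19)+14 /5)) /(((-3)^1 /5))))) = 59865219 /16495- 3150801 * sqrt(323) /46186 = 2403.23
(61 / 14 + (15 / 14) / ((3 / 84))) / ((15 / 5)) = 481 / 42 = 11.45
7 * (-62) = -434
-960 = -960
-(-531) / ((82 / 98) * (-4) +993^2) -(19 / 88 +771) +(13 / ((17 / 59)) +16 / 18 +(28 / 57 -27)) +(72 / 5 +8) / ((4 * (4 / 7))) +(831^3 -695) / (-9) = -3940541452417908024377 / 61800332421960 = -63762463.70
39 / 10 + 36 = 399 / 10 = 39.90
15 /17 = 0.88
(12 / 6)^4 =16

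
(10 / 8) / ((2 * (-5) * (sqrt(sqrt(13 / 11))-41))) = 1 / (8 * (-11^(3 / 4) * 13^(1 / 4) / 11+41)) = 0.00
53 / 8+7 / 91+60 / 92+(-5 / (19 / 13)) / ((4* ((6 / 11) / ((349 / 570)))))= 99384125 / 15543216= 6.39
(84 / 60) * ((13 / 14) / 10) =13 / 100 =0.13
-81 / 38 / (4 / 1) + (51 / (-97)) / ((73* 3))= -576145 / 1076312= -0.54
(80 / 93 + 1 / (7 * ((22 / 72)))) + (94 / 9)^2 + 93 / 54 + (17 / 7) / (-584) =12661371391 / 112914648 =112.13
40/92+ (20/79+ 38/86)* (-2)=-74636/78131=-0.96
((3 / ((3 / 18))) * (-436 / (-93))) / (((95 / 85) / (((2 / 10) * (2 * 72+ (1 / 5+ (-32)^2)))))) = 259760952 / 14725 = 17640.81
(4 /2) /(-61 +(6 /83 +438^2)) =0.00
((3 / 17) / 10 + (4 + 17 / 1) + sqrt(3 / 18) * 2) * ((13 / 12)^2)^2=28561 * sqrt(6) / 62208 + 11338717 / 391680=30.07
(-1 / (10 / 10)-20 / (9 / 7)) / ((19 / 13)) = -11.33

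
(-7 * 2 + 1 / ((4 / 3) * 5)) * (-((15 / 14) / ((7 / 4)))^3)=373950 / 117649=3.18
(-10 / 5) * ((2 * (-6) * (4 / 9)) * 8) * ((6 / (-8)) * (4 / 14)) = -128 / 7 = -18.29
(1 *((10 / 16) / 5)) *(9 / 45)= 1 / 40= 0.02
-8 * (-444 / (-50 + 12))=-1776 / 19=-93.47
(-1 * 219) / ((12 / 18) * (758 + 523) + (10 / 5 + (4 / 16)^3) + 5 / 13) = -182208 / 712525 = -0.26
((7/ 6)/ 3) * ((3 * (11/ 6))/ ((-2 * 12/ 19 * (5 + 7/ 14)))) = -133/ 432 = -0.31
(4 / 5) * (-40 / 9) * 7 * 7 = -1568 / 9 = -174.22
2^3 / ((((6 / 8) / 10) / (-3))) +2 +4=-314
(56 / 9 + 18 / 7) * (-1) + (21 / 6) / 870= -8.79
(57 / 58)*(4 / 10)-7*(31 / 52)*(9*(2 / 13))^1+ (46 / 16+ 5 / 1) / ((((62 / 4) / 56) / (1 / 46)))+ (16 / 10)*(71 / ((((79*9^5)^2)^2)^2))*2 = -37349948083454836132394776443230933839114438665948215867008421 / 7835944300168812449826367523316416644180372542315702375804930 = -4.77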